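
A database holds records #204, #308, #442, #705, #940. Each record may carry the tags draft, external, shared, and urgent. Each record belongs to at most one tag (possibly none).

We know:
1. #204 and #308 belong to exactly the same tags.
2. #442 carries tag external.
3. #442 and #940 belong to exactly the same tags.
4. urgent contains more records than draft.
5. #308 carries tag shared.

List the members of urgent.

From (2): #442 ∈ external.
From (5): #308 ∈ shared.
(1): #204 matches #308: #204 ∉ draft.
(1): #204 matches #308: #204 ∉ external.
(1): #204 matches #308: #204 ∈ shared.
(3): #940 matches #442: #940 ∉ draft.
(3): #940 matches #442: #940 ∈ external.
Suppose #705 ∉ urgent: no assignment then satisfies all the clues, so #705 ∈ urgent.

urgent = {#705}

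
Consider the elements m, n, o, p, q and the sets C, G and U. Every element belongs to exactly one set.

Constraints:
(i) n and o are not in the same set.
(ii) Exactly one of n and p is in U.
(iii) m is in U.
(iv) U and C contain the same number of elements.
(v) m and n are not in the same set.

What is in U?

U = {m, p}

From (iii): m ∈ U.
(v): n ∉ U.
(ii) (exactly one): p ∈ U.
Suppose o ∈ U: no assignment then satisfies all the clues, so o ∉ U.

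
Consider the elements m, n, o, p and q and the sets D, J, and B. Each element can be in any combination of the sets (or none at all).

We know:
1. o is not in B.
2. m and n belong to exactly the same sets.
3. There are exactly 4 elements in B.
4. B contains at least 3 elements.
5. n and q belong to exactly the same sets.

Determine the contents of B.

B = {m, n, p, q}

From (1): o ∉ B.
(3): only 4 candidates remain for B, so all are in.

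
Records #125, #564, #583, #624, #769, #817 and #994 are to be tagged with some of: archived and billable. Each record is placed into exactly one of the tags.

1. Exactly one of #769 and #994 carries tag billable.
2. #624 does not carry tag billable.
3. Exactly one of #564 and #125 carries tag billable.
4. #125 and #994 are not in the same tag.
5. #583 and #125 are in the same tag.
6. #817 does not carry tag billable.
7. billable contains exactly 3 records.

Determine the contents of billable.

billable = {#125, #583, #769}

From (2): #624 ∉ billable.
From (6): #817 ∉ billable.
Only one tag left: #624 ∈ archived.
Only one tag left: #817 ∈ archived.
Suppose #125 ∉ billable: no assignment then satisfies all the clues, so #125 ∈ billable.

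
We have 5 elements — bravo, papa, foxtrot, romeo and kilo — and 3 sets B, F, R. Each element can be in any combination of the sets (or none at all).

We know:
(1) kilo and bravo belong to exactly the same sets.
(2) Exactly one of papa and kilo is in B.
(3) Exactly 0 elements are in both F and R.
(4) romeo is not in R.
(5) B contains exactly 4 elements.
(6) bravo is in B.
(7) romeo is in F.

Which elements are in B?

From (4): romeo ∉ R.
From (6): bravo ∈ B.
From (7): romeo ∈ F.
(1): kilo matches bravo: kilo ∈ B.
(2) (exactly one): papa ∉ B.
(5): only 4 candidates remain for B, so all are in.

B = {bravo, foxtrot, kilo, romeo}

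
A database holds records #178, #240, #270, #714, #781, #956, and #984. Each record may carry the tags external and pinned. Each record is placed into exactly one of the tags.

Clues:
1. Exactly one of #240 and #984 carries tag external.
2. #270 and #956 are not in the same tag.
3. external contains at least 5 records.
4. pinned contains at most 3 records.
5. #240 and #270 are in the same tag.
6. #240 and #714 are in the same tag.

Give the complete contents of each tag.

external = {#178, #240, #270, #714, #781}; pinned = {#956, #984}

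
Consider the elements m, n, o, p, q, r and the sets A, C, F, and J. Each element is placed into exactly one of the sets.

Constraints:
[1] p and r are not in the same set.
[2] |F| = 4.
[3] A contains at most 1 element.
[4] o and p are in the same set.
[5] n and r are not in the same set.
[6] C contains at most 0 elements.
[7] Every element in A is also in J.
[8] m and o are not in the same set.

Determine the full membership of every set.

A = {}; C = {}; F = {n, o, p, q}; J = {m, r}

(6): C already has 0, so the rest are out.
Suppose m ∈ A: no assignment then satisfies all the clues, so m ∉ A.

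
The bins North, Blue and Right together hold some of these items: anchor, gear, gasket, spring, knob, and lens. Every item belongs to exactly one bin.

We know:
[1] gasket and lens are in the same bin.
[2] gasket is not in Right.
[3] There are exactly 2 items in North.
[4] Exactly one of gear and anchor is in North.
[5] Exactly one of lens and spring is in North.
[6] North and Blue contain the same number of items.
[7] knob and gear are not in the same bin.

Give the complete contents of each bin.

North = {gear, spring}; Blue = {gasket, lens}; Right = {anchor, knob}

From (2): gasket ∉ Right.
(1): lens matches gasket: lens ∉ Right.
Suppose anchor ∈ North: no assignment then satisfies all the clues, so anchor ∉ North.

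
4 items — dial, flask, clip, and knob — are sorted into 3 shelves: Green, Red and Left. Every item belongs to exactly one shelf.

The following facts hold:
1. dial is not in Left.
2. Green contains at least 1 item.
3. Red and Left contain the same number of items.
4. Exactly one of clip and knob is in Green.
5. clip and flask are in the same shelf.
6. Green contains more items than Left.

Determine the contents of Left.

Left = {knob}

From (1): dial ∉ Left.
Suppose flask ∈ Left: no assignment then satisfies all the clues, so flask ∉ Left.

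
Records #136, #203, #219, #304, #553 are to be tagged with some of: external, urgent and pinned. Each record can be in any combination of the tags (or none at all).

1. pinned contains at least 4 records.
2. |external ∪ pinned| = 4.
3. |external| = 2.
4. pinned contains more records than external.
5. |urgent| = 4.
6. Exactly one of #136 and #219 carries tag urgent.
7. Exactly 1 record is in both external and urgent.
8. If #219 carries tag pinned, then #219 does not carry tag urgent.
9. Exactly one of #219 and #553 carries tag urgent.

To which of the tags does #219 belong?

#219: external, pinned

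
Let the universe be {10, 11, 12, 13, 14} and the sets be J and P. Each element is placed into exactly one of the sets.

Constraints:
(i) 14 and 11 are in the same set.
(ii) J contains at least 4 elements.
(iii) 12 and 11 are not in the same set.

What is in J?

J = {10, 11, 13, 14}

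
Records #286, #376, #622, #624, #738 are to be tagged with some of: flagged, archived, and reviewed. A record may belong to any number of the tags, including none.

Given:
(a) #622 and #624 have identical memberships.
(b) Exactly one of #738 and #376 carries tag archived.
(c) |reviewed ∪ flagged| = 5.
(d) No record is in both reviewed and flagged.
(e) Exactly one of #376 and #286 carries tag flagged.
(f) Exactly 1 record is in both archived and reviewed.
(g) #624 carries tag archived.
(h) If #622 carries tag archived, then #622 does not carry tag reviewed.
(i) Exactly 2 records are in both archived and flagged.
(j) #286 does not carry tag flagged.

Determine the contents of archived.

archived = {#622, #624, #738}

From (g): #624 ∈ archived.
From (j): #286 ∉ flagged.
(a): #622 matches #624: #622 ∈ archived.
(e) (exactly one): #376 ∈ flagged.
(h): #622 ∉ reviewed.
(a): #624 matches #622: #624 ∉ reviewed.
(d) (disjoint): #376 ∉ reviewed.
Suppose #286 ∈ archived: no assignment then satisfies all the clues, so #286 ∉ archived.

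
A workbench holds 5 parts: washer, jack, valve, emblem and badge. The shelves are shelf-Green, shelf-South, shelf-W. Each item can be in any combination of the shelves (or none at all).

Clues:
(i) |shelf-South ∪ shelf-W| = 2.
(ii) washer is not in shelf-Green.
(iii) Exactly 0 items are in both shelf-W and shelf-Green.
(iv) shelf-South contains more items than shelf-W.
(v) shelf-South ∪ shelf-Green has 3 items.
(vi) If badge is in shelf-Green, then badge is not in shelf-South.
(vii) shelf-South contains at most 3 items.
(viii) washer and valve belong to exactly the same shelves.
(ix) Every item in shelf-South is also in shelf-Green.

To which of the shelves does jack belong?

jack: shelf-Green, shelf-South

From (ii): washer ∉ shelf-Green.
(viii): valve matches washer: valve ∉ shelf-Green.
(ix) contrapositive: washer ∉ shelf-South.
(ix) contrapositive: valve ∉ shelf-South.
Suppose jack ∉ shelf-Green: no assignment then satisfies all the clues, so jack ∈ shelf-Green.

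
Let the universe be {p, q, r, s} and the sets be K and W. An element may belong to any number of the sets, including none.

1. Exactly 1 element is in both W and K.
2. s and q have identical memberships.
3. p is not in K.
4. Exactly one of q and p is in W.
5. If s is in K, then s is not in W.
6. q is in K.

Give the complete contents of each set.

K = {q, r, s}; W = {p, r}

From (3): p ∉ K.
From (6): q ∈ K.
(2): s matches q: s ∈ K.
(5): s ∉ W.
(2): q matches s: q ∉ W.
(4) (exactly one): p ∈ W.
Suppose r ∉ K: no assignment then satisfies all the clues, so r ∈ K.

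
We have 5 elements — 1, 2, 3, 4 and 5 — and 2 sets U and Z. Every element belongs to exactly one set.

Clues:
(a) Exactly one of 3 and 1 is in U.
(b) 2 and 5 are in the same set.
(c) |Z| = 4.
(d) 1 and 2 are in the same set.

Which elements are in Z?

Z = {1, 2, 4, 5}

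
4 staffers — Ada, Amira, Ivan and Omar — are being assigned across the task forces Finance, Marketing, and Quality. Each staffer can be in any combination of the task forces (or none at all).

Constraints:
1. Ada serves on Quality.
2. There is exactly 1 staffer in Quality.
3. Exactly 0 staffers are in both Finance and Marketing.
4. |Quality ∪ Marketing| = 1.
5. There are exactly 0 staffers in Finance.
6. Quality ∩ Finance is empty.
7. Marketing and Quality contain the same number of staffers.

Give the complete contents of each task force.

Finance = {}; Marketing = {Ada}; Quality = {Ada}

From (1): Ada ∈ Quality.
(2): Quality already has 1, so the rest are out.
(5): Finance already has 0, so the rest are out.
Suppose Ada ∉ Marketing: no assignment then satisfies all the clues, so Ada ∈ Marketing.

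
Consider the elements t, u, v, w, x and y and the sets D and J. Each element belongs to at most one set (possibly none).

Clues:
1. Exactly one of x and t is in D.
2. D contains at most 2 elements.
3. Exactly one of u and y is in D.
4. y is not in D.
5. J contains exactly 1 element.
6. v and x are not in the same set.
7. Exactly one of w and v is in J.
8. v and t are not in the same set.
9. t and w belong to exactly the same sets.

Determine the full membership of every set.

D = {u, x}; J = {v}

From (4): y ∉ D.
(3) (exactly one): u ∈ D.
Suppose t ∈ D: no assignment then satisfies all the clues, so t ∉ D.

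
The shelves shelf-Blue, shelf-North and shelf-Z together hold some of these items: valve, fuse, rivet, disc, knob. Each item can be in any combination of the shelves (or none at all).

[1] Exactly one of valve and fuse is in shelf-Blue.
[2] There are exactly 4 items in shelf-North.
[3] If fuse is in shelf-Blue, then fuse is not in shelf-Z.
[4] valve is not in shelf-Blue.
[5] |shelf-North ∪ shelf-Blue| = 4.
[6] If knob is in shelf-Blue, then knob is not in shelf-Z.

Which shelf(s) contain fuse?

From (4): valve ∉ shelf-Blue.
(1) (exactly one): fuse ∈ shelf-Blue.
(3): fuse ∉ shelf-Z.
Suppose fuse ∉ shelf-North: no assignment then satisfies all the clues, so fuse ∈ shelf-North.

fuse: shelf-Blue, shelf-North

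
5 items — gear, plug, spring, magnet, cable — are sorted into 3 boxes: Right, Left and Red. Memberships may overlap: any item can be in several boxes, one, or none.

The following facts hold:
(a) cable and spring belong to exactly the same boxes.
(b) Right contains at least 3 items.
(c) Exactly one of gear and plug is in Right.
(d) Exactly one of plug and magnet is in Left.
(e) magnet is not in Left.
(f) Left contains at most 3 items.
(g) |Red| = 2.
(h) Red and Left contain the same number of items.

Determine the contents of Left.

Left = {gear, plug}

From (e): magnet ∉ Left.
(d) (exactly one): plug ∈ Left.
Suppose gear ∉ Left: no assignment then satisfies all the clues, so gear ∈ Left.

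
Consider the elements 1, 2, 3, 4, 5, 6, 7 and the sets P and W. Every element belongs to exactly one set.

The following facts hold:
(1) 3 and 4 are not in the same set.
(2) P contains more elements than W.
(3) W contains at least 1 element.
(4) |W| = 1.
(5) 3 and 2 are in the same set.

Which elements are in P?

P = {1, 2, 3, 5, 6, 7}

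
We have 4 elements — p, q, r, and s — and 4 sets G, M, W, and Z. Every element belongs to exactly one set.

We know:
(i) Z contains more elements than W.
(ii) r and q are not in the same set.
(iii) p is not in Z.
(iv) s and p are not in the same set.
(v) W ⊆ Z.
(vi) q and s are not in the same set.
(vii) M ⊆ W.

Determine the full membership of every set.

G = {p, q}; M = {}; W = {}; Z = {r, s}

From (iii): p ∉ Z.
(v) contrapositive: p ∉ W.
(vii) contrapositive: p ∉ M.
Only one set left: p ∈ G.
(iv): s ∉ G.
Suppose q ∉ G: no assignment then satisfies all the clues, so q ∈ G.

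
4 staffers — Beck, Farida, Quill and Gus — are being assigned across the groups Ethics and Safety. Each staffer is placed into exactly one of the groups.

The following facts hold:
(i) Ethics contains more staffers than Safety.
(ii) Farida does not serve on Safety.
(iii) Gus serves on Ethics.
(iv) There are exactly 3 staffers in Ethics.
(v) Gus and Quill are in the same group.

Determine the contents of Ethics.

Ethics = {Farida, Gus, Quill}

From (ii): Farida ∉ Safety.
From (iii): Gus ∈ Ethics.
(v): Quill matches Gus: Quill ∈ Ethics.
Only one group left: Farida ∈ Ethics.
(iv): Ethics already has 3, so the rest are out.
Only one group left: Beck ∈ Safety.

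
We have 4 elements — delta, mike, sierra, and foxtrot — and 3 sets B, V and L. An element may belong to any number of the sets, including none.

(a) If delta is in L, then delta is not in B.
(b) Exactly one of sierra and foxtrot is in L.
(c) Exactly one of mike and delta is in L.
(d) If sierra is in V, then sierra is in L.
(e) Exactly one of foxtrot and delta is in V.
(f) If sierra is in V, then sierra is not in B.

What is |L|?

2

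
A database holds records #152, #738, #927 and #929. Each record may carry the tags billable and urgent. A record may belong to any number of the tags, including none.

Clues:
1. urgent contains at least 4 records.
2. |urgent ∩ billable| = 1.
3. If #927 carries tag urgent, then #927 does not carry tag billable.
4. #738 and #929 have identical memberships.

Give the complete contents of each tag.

billable = {#152}; urgent = {#152, #738, #927, #929}

(1): only 4 candidates remain for urgent, so all are in.
(3): #927 ∉ billable.
Suppose #152 ∉ billable: no assignment then satisfies all the clues, so #152 ∈ billable.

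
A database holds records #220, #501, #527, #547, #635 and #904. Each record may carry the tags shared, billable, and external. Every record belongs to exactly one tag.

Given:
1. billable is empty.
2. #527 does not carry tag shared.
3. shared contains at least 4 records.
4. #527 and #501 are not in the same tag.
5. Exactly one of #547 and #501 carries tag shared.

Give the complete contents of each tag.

shared = {#220, #501, #635, #904}; billable = {}; external = {#527, #547}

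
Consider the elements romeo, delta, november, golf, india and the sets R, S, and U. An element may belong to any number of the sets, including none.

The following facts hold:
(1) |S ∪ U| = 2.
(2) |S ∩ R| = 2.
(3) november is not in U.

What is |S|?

2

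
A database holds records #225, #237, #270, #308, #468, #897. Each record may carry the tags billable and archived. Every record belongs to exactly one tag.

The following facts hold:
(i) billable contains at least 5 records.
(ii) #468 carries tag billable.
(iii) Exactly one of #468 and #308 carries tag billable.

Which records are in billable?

From (ii): #468 ∈ billable.
(iii) (exactly one): #308 ∉ billable.
Only one tag left: #308 ∈ archived.
(i): only 5 candidates remain for billable, so all are in.

billable = {#225, #237, #270, #468, #897}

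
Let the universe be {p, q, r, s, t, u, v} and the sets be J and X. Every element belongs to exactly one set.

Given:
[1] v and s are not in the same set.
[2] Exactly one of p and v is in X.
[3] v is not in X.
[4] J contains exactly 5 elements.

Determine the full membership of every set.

J = {q, r, t, u, v}; X = {p, s}

From (3): v ∉ X.
(2) (exactly one): p ∈ X.
Only one set left: v ∈ J.
(1): s ∉ J.
(4): only 5 candidates remain for J, so all are in.
Only one set left: s ∈ X.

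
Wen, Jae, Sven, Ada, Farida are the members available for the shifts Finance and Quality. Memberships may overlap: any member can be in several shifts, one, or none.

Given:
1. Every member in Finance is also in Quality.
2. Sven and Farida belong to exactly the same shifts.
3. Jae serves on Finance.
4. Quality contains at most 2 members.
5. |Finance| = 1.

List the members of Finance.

Finance = {Jae}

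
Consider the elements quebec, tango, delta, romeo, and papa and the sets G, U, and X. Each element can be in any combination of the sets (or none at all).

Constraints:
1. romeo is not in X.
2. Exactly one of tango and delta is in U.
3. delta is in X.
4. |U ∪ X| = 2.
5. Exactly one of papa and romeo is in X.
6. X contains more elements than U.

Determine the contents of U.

U = {delta}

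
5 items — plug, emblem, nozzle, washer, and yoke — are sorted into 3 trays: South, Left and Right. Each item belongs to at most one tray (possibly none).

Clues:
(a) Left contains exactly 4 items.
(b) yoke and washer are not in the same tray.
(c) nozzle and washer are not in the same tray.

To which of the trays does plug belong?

plug: Left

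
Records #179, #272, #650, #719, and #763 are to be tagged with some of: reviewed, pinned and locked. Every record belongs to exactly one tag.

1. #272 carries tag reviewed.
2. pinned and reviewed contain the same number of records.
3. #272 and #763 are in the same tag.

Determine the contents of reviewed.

reviewed = {#272, #763}

From (1): #272 ∈ reviewed.
(3): #763 matches #272: #763 ∈ reviewed.
Suppose #179 ∈ reviewed: no assignment then satisfies all the clues, so #179 ∉ reviewed.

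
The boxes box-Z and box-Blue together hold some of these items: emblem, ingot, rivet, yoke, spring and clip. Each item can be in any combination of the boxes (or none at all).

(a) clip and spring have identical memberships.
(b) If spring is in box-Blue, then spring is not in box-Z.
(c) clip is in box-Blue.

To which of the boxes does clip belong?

clip: box-Blue

From (c): clip ∈ box-Blue.
(a): spring matches clip: spring ∈ box-Blue.
(b): spring ∉ box-Z.
(a): clip matches spring: clip ∉ box-Z.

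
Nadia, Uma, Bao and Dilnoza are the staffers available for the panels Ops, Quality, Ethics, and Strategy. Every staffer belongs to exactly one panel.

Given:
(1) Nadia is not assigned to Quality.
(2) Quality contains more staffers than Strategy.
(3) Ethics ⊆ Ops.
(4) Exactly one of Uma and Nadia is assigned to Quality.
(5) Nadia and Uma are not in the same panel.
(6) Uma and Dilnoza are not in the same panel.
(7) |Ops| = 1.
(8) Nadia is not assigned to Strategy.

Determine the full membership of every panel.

Ops = {Nadia}; Quality = {Bao, Uma}; Ethics = {}; Strategy = {Dilnoza}

From (1): Nadia ∉ Quality.
From (8): Nadia ∉ Strategy.
(4) (exactly one): Uma ∈ Quality.
(6): Dilnoza ∉ Quality.
Suppose Nadia ∉ Ops: no assignment then satisfies all the clues, so Nadia ∈ Ops.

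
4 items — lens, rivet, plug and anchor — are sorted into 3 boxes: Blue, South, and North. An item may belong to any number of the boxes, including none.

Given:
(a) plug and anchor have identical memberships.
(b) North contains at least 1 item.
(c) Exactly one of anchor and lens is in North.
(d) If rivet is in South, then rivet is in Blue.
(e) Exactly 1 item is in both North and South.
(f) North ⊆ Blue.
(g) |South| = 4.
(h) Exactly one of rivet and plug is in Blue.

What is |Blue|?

(g): only 4 candidates remain for South, so all are in.
(d): rivet ∈ Blue.
(h) (exactly one): plug ∉ Blue.
(a): anchor matches plug: anchor ∉ Blue.
(f) contrapositive: plug ∉ North.
(f) contrapositive: anchor ∉ North.
(c) (exactly one): lens ∈ North.
(f) with lens ∈ North: lens ∈ Blue.

2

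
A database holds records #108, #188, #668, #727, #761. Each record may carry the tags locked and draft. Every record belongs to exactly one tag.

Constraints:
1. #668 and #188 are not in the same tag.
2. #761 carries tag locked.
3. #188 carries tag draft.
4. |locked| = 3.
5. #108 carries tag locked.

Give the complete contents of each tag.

From (2): #761 ∈ locked.
From (3): #188 ∈ draft.
From (5): #108 ∈ locked.
(1): #668 ∉ draft.
Only one tag left: #668 ∈ locked.
(4): locked already has 3, so the rest are out.
Only one tag left: #727 ∈ draft.

locked = {#108, #668, #761}; draft = {#188, #727}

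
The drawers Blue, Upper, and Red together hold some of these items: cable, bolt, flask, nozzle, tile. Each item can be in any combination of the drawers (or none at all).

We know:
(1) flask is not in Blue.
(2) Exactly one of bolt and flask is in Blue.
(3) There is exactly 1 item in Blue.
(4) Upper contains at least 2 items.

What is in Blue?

Blue = {bolt}

From (1): flask ∉ Blue.
(2) (exactly one): bolt ∈ Blue.
(3): Blue already has 1, so the rest are out.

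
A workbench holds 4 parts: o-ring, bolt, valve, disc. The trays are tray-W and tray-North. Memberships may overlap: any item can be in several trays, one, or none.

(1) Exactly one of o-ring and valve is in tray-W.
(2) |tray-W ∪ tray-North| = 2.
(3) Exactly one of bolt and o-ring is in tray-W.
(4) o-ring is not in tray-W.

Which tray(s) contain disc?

disc: none

From (4): o-ring ∉ tray-W.
(1) (exactly one): valve ∈ tray-W.
(3) (exactly one): bolt ∈ tray-W.
Suppose disc ∈ tray-W: no assignment then satisfies all the clues, so disc ∉ tray-W.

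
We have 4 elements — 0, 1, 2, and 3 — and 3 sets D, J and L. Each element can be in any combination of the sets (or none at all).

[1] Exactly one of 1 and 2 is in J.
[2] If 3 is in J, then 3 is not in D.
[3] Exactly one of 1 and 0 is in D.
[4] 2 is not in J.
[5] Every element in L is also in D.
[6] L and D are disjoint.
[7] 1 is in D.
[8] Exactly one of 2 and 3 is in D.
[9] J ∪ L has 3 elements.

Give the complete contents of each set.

From (4): 2 ∉ J.
From (7): 1 ∈ D.
(1) (exactly one): 1 ∈ J.
(3) (exactly one): 0 ∉ D.
(5) contrapositive: 0 ∉ L.
(6) (disjoint): 1 ∉ L.
Suppose 0 ∉ J: no assignment then satisfies all the clues, so 0 ∈ J.

D = {1, 2}; J = {0, 1, 3}; L = {}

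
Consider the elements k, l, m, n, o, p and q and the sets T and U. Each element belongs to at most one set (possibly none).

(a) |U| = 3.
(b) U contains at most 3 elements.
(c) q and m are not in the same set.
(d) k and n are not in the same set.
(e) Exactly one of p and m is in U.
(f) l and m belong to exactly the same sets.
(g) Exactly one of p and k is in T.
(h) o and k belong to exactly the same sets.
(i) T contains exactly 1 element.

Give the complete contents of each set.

T = {p}; U = {l, m, n}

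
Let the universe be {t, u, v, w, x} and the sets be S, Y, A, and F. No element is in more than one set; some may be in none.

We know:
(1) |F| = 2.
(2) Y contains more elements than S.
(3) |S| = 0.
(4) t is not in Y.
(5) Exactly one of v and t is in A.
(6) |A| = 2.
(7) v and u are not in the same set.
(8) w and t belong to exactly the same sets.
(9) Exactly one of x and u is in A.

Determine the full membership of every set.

S = {}; Y = {u}; A = {v, x}; F = {t, w}

From (4): t ∉ Y.
(3): S already has 0, so the rest are out.
(8): w matches t: w ∉ Y.
Suppose t ∈ A: no assignment then satisfies all the clues, so t ∉ A.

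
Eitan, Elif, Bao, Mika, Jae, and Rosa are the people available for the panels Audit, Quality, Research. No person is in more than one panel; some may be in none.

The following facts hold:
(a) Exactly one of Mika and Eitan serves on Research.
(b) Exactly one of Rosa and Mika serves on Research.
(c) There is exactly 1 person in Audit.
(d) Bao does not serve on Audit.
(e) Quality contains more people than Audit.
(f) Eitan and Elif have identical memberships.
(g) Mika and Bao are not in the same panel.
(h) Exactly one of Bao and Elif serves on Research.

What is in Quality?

Quality = {Bao, Jae}

From (d): Bao ∉ Audit.
Suppose Eitan ∈ Quality: no assignment then satisfies all the clues, so Eitan ∉ Quality.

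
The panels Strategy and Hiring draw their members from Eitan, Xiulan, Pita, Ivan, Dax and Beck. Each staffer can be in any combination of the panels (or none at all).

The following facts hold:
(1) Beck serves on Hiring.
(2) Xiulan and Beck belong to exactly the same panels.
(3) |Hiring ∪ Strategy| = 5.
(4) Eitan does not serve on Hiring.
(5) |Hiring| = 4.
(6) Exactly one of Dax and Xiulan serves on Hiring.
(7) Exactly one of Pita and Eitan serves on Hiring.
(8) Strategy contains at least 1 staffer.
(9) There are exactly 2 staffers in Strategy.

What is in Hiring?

Hiring = {Beck, Ivan, Pita, Xiulan}

From (1): Beck ∈ Hiring.
From (4): Eitan ∉ Hiring.
(2): Xiulan matches Beck: Xiulan ∈ Hiring.
(6) (exactly one): Dax ∉ Hiring.
(7) (exactly one): Pita ∈ Hiring.
(5): only 4 candidates remain for Hiring, so all are in.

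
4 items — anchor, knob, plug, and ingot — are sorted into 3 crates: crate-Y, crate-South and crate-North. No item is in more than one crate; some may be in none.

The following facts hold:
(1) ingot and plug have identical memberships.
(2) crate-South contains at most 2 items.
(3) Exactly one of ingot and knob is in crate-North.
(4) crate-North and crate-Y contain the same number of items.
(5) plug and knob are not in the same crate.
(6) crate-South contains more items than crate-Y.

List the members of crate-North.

crate-North = {knob}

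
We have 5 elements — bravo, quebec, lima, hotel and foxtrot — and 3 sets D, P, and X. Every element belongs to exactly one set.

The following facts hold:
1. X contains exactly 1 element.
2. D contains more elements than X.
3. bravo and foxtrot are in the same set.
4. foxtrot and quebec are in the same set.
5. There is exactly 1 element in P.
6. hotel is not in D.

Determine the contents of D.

D = {bravo, foxtrot, quebec}

From (6): hotel ∉ D.
Suppose bravo ∉ D: no assignment then satisfies all the clues, so bravo ∈ D.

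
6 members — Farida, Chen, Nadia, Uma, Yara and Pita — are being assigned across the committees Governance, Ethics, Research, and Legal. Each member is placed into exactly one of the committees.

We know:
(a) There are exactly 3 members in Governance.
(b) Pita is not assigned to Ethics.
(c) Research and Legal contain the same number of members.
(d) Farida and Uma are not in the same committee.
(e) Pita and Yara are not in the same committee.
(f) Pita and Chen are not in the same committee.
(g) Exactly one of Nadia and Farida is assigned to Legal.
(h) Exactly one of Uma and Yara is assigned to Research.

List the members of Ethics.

Ethics = {Chen}

From (b): Pita ∉ Ethics.
Suppose Farida ∈ Ethics: no assignment then satisfies all the clues, so Farida ∉ Ethics.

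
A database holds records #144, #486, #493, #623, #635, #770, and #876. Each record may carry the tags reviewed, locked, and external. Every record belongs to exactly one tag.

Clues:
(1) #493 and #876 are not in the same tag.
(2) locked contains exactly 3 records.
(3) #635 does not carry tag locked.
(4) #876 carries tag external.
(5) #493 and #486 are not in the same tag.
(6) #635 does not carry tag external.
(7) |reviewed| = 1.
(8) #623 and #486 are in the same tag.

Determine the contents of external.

external = {#486, #623, #876}

From (3): #635 ∉ locked.
From (4): #876 ∈ external.
From (6): #635 ∉ external.
(1): #493 ∉ external.
Only one tag left: #635 ∈ reviewed.
(7): reviewed already has 1, so the rest are out.
Only one tag left: #493 ∈ locked.
(5): #486 ∉ locked.
(8): #623 matches #486: #623 ∉ locked.
Only one tag left: #486 ∈ external.
Only one tag left: #623 ∈ external.
(2): only 3 candidates remain for locked, so all are in.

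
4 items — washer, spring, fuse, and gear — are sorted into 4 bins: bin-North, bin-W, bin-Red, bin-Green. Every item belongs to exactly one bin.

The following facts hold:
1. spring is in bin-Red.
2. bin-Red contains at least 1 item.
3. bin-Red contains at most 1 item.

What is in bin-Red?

bin-Red = {spring}

From (1): spring ∈ bin-Red.
(3): bin-Red already has 1, so the rest are out.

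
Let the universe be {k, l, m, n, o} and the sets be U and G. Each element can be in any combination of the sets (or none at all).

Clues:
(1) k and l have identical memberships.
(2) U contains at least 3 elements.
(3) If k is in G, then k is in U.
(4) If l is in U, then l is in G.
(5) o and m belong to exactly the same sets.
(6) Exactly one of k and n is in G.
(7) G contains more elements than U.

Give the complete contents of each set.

U = {k, l, n}; G = {k, l, m, o}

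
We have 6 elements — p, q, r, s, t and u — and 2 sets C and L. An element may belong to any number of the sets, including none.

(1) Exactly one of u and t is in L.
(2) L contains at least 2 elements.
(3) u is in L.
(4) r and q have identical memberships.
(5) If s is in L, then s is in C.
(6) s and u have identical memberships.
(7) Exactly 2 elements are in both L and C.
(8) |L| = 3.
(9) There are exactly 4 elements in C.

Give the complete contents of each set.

C = {q, r, s, u}; L = {p, s, u}

From (3): u ∈ L.
(1) (exactly one): t ∉ L.
(6): s matches u: s ∈ L.
(5): s ∈ C.
(6): u matches s: u ∈ C.
Suppose p ∈ C: no assignment then satisfies all the clues, so p ∉ C.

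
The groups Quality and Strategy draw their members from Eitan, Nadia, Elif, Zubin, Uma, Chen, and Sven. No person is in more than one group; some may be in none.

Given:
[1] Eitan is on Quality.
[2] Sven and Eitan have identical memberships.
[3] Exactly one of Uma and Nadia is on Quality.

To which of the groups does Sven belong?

From (1): Eitan ∈ Quality.
(2): Sven matches Eitan: Sven ∈ Quality.

Sven: Quality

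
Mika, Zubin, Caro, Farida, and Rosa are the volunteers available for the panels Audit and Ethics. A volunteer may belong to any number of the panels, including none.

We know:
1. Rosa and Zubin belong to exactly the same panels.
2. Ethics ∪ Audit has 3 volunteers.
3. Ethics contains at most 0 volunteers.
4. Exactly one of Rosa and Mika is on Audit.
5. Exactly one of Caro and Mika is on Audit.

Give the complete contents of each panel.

Audit = {Caro, Rosa, Zubin}; Ethics = {}

(3): Ethics already has 0, so the rest are out.
Suppose Mika ∈ Audit: no assignment then satisfies all the clues, so Mika ∉ Audit.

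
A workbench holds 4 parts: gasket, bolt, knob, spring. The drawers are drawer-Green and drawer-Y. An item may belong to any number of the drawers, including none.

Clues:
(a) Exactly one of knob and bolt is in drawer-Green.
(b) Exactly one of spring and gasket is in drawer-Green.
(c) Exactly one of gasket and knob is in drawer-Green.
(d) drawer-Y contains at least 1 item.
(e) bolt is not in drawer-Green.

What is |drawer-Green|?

From (e): bolt ∉ drawer-Green.
(a) (exactly one): knob ∈ drawer-Green.
(c) (exactly one): gasket ∉ drawer-Green.
(b) (exactly one): spring ∈ drawer-Green.

2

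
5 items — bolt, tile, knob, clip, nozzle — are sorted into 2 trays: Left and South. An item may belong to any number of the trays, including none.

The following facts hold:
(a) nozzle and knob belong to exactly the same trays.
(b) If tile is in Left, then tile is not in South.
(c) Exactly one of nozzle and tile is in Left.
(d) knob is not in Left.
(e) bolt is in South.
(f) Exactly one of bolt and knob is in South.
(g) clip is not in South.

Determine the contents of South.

From (d): knob ∉ Left.
From (e): bolt ∈ South.
From (g): clip ∉ South.
(a): nozzle matches knob: nozzle ∉ Left.
(c) (exactly one): tile ∈ Left.
(f) (exactly one): knob ∉ South.
(a): nozzle matches knob: nozzle ∉ South.
(b): tile ∉ South.

South = {bolt}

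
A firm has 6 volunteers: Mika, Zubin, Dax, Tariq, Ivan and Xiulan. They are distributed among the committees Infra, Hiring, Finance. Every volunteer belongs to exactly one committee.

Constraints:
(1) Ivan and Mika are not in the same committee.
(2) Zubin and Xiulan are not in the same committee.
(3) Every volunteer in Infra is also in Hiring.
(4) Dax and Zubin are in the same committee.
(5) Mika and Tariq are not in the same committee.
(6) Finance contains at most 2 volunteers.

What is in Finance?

Finance = {Mika, Xiulan}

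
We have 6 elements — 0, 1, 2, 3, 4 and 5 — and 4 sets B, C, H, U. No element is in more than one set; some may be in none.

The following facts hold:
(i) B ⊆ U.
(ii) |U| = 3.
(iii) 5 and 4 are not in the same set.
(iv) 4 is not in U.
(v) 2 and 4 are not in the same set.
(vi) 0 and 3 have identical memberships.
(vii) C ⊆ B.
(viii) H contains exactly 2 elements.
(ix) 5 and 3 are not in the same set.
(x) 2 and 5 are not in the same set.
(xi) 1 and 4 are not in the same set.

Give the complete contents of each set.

B = {}; C = {}; H = {1, 5}; U = {0, 2, 3}

From (iv): 4 ∉ U.
(i) contrapositive: 4 ∉ B.
(vii) contrapositive: 4 ∉ C.
Suppose 0 ∈ B: no assignment then satisfies all the clues, so 0 ∉ B.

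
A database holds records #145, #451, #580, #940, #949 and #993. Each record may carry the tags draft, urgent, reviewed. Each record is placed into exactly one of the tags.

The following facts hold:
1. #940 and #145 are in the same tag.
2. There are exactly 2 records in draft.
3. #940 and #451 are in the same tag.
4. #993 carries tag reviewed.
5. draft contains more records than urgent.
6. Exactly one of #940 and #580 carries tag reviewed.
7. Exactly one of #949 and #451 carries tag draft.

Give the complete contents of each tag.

draft = {#580, #949}; urgent = {}; reviewed = {#145, #451, #940, #993}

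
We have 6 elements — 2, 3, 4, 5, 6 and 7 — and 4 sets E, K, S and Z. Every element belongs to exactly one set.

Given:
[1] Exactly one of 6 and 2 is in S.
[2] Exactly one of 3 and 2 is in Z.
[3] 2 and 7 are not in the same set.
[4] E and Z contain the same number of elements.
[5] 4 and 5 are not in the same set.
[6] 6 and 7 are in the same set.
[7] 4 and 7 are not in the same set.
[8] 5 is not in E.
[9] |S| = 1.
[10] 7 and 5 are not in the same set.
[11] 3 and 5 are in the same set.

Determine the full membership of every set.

E = {6, 7}; K = {4}; S = {2}; Z = {3, 5}

From (8): 5 ∉ E.
(11): 3 matches 5: 3 ∉ E.
Suppose 2 ∈ E: no assignment then satisfies all the clues, so 2 ∉ E.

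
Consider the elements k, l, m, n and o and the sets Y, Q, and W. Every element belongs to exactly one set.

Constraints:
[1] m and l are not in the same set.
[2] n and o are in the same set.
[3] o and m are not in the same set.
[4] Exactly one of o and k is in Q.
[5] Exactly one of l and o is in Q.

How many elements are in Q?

2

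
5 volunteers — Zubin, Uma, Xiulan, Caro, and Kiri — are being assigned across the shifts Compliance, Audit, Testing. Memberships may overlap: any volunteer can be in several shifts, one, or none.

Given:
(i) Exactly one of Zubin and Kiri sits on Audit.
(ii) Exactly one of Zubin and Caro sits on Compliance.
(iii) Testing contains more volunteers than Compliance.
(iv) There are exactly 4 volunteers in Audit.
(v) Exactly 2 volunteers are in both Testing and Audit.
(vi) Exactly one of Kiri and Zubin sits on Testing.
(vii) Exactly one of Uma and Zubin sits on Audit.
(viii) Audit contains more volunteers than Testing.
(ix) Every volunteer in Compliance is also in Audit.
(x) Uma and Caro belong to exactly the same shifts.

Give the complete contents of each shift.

Compliance = {Caro, Uma}; Audit = {Caro, Kiri, Uma, Xiulan}; Testing = {Caro, Uma, Zubin}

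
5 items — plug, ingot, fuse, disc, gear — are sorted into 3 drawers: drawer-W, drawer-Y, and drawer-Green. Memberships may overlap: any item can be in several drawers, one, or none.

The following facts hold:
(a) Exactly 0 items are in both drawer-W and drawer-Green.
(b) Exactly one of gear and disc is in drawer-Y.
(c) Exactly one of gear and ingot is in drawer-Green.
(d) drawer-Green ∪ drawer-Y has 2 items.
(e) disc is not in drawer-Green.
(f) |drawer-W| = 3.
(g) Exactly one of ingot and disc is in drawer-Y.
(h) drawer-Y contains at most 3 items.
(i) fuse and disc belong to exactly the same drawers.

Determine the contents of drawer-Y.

drawer-Y = {gear, ingot}

From (e): disc ∉ drawer-Green.
(i): fuse matches disc: fuse ∉ drawer-Green.
Suppose plug ∈ drawer-Y: no assignment then satisfies all the clues, so plug ∉ drawer-Y.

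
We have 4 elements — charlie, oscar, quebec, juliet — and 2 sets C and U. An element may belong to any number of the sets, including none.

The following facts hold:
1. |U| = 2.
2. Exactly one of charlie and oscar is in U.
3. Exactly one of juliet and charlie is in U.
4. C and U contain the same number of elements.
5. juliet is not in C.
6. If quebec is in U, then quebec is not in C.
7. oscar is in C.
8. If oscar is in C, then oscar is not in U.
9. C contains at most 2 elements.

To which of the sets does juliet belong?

From (5): juliet ∉ C.
From (7): oscar ∈ C.
(8): oscar ∉ U.
(2) (exactly one): charlie ∈ U.
(3) (exactly one): juliet ∉ U.
(1): only 2 candidates remain for U, so all are in.
(6): quebec ∉ C.

juliet: none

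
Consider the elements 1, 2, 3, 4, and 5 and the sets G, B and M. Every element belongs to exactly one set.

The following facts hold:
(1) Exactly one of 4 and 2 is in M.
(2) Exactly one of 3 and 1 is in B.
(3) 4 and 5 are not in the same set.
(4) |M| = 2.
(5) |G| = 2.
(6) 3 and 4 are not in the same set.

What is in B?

B = {3}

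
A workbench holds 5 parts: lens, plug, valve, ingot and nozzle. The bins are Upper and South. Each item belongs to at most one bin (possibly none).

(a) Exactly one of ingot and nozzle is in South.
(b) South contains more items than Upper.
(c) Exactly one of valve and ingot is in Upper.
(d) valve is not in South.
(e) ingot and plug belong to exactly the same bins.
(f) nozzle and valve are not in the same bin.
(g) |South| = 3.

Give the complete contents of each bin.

Upper = {valve}; South = {ingot, lens, plug}

From (d): valve ∉ South.
Suppose lens ∈ Upper: no assignment then satisfies all the clues, so lens ∉ Upper.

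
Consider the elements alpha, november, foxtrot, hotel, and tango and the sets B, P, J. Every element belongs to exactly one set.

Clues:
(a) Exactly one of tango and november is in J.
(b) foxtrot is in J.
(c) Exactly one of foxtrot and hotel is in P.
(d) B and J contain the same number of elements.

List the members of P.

P = {hotel}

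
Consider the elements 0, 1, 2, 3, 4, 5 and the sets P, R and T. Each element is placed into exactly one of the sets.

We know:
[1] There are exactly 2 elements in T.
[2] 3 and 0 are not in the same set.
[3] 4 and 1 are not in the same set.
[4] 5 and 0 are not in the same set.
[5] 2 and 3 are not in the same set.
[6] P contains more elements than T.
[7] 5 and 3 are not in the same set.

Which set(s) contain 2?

2: P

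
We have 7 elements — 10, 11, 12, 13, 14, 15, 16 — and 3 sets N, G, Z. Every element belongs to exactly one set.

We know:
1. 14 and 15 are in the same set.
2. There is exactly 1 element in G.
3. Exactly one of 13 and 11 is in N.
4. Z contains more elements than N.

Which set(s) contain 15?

15: Z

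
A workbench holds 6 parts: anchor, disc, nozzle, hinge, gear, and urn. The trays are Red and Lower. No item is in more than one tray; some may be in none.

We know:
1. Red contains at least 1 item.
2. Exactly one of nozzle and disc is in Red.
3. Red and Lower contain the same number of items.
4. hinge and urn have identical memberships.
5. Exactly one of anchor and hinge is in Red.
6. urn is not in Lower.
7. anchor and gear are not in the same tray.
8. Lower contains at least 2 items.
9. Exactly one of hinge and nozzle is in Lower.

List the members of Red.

Red = {anchor, disc}

From (6): urn ∉ Lower.
(4): hinge matches urn: hinge ∉ Lower.
(9) (exactly one): nozzle ∈ Lower.
(2) (exactly one): disc ∈ Red.
Suppose anchor ∉ Red: no assignment then satisfies all the clues, so anchor ∈ Red.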